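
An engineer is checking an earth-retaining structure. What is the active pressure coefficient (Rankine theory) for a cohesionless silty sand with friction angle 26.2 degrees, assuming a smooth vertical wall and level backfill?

0.387

K_a = tan²(45° − φ/2) = tan²(31.90°) = 0.3874.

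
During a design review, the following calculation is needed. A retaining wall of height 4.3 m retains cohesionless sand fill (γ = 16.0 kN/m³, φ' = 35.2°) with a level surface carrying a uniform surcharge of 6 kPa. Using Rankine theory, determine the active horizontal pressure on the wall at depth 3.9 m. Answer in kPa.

18.4 kPa

K_a = (1 − sin φ)/(1 + sin φ) = 0.2687.
σ_v = γz + q = 16.0 × 3.9 + 6 = 68.40 kPa.
σ_h = K_a σ_v = 0.2687 × 68.40 = 18.38 kPa.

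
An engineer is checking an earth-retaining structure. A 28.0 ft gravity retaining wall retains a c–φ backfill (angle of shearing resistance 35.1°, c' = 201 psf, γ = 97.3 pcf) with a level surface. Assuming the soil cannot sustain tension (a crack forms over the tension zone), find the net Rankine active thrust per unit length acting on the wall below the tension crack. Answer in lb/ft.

K_a = 0.2698; √K_a = 0.5195.
Tension-crack depth z_c = 2c/(γ√K_a) = 2×201/(97.3×0.5195) = 7.954 ft.
σ_a at base = K_a γ H − 2c√K_a = 0.2698×97.3×28.0 − 2×201×0.5195 = 526.3 psf.
P_a = ½ × 526.3 × (H − z_c) = 0.5×526.3×20.05 = 5275 lb/ft.

5280 lb/ft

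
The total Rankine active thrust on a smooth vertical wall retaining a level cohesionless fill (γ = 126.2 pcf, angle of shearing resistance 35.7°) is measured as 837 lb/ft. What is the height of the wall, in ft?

K_a = 0.2630. P_a = ½ K_a γ H² ⇒ H = √(2P_a/(K_a γ)).
H = √(2×837/(0.2630×126.2)) = 7.102 ft.

7.10 ft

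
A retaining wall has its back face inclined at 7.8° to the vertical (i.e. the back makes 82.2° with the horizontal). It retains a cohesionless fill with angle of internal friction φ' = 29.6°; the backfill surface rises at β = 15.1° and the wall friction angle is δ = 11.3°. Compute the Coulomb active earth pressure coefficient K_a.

0.462

K_a = sin²(α+φ) / [sin²α · sin(α−δ) · (1 + √{sin(φ+δ)sin(φ−β) / (sin(α−δ)sin(α+β))})²].
With α = 82.2°, φ = 29.6°, δ = 11.3°, β = 15.1°: K_a = 0.4621.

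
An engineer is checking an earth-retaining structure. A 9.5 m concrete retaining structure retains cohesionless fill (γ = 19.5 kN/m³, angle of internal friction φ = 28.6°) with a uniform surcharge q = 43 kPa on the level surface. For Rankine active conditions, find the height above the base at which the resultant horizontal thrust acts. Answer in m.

3.67 m

K_a = 0.3525.
Triangular part P₁ = ½K_aγH² = 310.2 at H/3 = 3.167 m; rectangular part P₂ = K_a q H = 144.0 at H/2 = 4.750 m.
ȳ = (P₁·3.167 + P₂·4.750)/(P₁+P₂) = 3.669 m.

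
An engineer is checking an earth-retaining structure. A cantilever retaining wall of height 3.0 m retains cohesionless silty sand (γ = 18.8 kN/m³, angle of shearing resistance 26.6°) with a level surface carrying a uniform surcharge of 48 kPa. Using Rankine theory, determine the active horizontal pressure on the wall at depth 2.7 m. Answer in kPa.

K_a = (1 − sin φ)/(1 + sin φ) = 0.3814.
σ_v = γz + q = 18.8 × 2.7 + 48 = 98.76 kPa.
σ_h = K_a σ_v = 0.3814 × 98.76 = 37.67 kPa.

37.7 kPa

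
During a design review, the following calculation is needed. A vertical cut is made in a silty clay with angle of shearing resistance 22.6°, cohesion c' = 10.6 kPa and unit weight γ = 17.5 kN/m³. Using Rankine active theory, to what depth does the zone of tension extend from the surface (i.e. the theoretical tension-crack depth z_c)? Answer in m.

1.82 m

K_a = tan²(45° − 22.6°/2) = 0.4448; √K_a = 0.6669.
The active pressure is zero where K_a γ z = 2c√K_a, so z_c = 2c/(γ√K_a) = 2×10.6/(17.5×0.6669) = 1.816 m.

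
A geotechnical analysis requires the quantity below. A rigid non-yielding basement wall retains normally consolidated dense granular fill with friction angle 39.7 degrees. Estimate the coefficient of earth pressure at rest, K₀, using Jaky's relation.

K₀ = 1 − sin φ' = 1 − sin 39.7° = 0.3612.

0.361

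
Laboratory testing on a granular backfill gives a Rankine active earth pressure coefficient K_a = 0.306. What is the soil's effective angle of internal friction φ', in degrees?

32.1°

K_a = tan²(45° − φ/2) ⇒ 45° − φ/2 = arctan(√0.306) = 28.95°.
φ = 2(45° − 28.95°) = 32.10°.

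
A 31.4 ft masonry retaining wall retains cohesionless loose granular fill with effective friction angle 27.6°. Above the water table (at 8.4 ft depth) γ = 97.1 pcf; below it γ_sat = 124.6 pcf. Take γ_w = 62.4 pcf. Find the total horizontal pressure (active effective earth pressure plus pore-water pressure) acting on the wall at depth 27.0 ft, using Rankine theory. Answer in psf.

1880 psf

K_a = (1 − sin φ)/(1 + sin φ) = 0.3668.
γ' = 124.6 − 62.4 = 62.20 pcf.
Effective vertical stress at 27.0 ft: σ'_v = 97.1×8.4 + 62.20×18.6 = 1973 psf.
σ'_h = K_a σ'_v = 0.3668 × 1973 = 723.5 psf; u = γ_w × 18.6 = 1161 psf.
Total σ_h = 723.5 + 1161 = 1884 psf.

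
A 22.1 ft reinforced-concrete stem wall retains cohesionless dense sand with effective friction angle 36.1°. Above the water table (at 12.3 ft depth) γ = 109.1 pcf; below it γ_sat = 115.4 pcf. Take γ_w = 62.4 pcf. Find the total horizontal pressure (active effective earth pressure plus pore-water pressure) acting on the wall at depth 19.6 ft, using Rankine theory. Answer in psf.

K_a = (1 − sin φ)/(1 + sin φ) = 0.2585.
γ' = 115.4 − 62.4 = 53.00 pcf.
Effective vertical stress at 19.6 ft: σ'_v = 109.1×12.3 + 53.00×7.30 = 1729 psf.
σ'_h = K_a σ'_v = 0.2585 × 1729 = 446.9 psf; u = γ_w × 7.30 = 455.5 psf.
Total σ_h = 446.9 + 455.5 = 902.4 psf.

902 psf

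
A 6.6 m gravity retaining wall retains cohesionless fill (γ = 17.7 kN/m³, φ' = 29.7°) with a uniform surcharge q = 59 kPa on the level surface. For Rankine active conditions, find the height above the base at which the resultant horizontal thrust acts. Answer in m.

2.75 m

K_a = 0.3374.
Triangular part P₁ = ½K_aγH² = 130.1 at H/3 = 2.200 m; rectangular part P₂ = K_a q H = 131.4 at H/2 = 3.300 m.
ȳ = (P₁·2.200 + P₂·3.300)/(P₁+P₂) = 2.753 m.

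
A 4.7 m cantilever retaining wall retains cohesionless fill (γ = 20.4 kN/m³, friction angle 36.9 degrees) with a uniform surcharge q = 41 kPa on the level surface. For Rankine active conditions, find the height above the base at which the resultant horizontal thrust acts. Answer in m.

1.93 m

K_a = 0.2497.
Triangular part P₁ = ½K_aγH² = 56.26 at H/3 = 1.567 m; rectangular part P₂ = K_a q H = 48.11 at H/2 = 2.350 m.
ȳ = (P₁·1.567 + P₂·2.350)/(P₁+P₂) = 1.928 m.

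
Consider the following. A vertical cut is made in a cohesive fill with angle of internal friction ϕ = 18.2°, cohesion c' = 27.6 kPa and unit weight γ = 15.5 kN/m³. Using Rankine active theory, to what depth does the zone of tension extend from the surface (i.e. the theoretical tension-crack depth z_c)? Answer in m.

K_a = tan²(45° − 18.2°/2) = 0.5240; √K_a = 0.7239.
The active pressure is zero where K_a γ z = 2c√K_a, so z_c = 2c/(γ√K_a) = 2×27.6/(15.5×0.7239) = 4.920 m.

4.92 m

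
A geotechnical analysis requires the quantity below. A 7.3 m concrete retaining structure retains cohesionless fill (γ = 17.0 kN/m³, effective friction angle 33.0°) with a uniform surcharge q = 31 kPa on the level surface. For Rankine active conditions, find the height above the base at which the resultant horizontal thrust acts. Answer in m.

2.84 m

K_a = 0.2948.
Triangular part P₁ = ½K_aγH² = 133.5 at H/3 = 2.433 m; rectangular part P₂ = K_a q H = 66.71 at H/2 = 3.650 m.
ȳ = (P₁·2.433 + P₂·3.650)/(P₁+P₂) = 2.839 m.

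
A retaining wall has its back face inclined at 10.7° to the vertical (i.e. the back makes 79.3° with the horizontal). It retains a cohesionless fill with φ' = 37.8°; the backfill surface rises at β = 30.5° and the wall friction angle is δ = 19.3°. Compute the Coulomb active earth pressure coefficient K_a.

K_a = sin²(α+φ) / [sin²α · sin(α−δ) · (1 + √{sin(φ+δ)sin(φ−β) / (sin(α−δ)sin(α+β))})²].
With α = 79.3°, φ = 37.8°, δ = 19.3°, β = 30.5°: K_a = 0.5110.

0.511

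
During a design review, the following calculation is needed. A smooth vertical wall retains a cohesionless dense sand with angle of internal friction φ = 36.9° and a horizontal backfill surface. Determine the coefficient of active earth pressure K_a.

K_a = tan²(45° − φ/2) = tan²(26.55°) = 0.2497.

0.250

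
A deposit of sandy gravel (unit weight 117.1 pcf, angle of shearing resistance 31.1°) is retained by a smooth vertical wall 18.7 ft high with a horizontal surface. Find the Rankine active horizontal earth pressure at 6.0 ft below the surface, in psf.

K_a = (1 − sin φ)/(1 + sin φ) = 0.3188.
σ_h = K_a γ z = 0.3188 × 117.1 × 6.0 = 224.0 psf.

224 psf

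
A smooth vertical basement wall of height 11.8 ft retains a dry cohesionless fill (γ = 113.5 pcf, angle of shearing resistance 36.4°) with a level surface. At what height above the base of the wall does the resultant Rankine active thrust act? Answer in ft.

K_a = 0.2552.
The pressure distribution is triangular, so the resultant acts at H/3 above the base = 11.8/3 = 3.933 ft.

3.93 ft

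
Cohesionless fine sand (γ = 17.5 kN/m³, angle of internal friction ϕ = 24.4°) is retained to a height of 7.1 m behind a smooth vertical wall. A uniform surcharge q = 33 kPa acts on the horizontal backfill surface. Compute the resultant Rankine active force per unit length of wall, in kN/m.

K_a = tan²(45° − φ/2) = 0.4153.
Soil triangle: ½ K_a γ H² = 0.5×0.4153×17.5×7.1² = 183.2 kN/m.
Surcharge rectangle: K_a q H = 0.4153×33×7.1 = 97.31 kN/m.
Total = 183.2 + 97.31 = 280.5 kN/m.

281 kN/m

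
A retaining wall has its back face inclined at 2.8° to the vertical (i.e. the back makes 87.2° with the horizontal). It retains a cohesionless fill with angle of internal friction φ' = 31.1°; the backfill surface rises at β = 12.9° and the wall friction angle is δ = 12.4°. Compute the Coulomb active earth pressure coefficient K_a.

0.370

K_a = sin²(α+φ) / [sin²α · sin(α−δ) · (1 + √{sin(φ+δ)sin(φ−β) / (sin(α−δ)sin(α+β))})²].
With α = 87.2°, φ = 31.1°, δ = 12.4°, β = 12.9°: K_a = 0.3698.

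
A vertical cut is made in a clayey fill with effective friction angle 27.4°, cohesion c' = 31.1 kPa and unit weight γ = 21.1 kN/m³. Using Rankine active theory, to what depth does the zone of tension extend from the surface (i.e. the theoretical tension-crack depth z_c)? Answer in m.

4.85 m

K_a = tan²(45° − 27.4°/2) = 0.3697; √K_a = 0.6080.
The active pressure is zero where K_a γ z = 2c√K_a, so z_c = 2c/(γ√K_a) = 2×31.1/(21.1×0.6080) = 4.848 m.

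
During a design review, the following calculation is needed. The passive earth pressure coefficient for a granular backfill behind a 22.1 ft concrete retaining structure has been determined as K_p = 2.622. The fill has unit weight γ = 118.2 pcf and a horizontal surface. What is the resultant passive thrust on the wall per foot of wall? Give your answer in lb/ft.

75700 lb/ft

P = ½ K_p γ H² = 0.5 × 2.622 × 118.2 × 22.1² = 75680 lb/ft.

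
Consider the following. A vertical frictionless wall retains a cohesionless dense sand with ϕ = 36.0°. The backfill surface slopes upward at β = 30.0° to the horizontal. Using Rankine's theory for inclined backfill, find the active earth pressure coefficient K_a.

K_a = cos β · (cos β − √(cos²β − cos²φ)) / (cos β + √(cos²β − cos²φ)).
cos β = 0.8660, cos φ = 0.8090, √(cos²β − cos²φ) = 0.3090.
K_a = 0.8660 × (0.8660 − 0.3090)/(0.8660 + 0.3090) = 0.4105.

0.411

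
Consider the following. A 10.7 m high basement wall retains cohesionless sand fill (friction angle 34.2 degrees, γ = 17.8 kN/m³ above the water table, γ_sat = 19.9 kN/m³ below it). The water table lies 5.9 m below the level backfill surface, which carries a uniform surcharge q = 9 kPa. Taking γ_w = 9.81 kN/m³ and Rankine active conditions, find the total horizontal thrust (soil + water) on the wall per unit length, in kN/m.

K_a = tan²(45° − φ/2) = 0.2803.
γ' = 19.9 − 9.81 = 10.09 kN/m³. h₂ = H − d_w = 4.8 m.
σ'_h: at surface K_a·q = 2.523; at WT K_a(q+γd_w) = 31.96; at base K_a(q+γd_w+γ'h₂) = 45.54 kPa.
P₁ = ½(2.523+31.96)×5.9 = 101.7; P₂ = ½(31.96+45.54)×4.8 = 186.0; P_w = ½γ_w h₂² = 113.0.
Total = 101.7+186.0+113.0 = 400.8 kN/m.

401 kN/m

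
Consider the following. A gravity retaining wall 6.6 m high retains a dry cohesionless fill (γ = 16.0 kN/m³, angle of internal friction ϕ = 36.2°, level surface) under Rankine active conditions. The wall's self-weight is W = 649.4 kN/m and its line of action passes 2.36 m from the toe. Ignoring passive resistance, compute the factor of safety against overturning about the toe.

7.77

K_a = tan²(45° − 36.2°/2) = 0.2574.
P_a = ½K_aγH² = 0.5×0.2574×16.0×6.6² = 89.69 kN/m, acting at H/3 = 2.200 m above the base.
Overturning moment M_o = P_a × H/3 = 89.69 × 2.200 = 197.3.
Resisting moment M_r = W × 2.36 = 649.4 × 2.36 = 1533.
FS_overturning = M_r/M_o = 1533/197.3 = 7.767.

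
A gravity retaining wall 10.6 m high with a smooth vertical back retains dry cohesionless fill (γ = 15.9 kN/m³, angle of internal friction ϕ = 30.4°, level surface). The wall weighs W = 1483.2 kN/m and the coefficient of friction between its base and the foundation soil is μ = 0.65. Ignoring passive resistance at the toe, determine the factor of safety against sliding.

K_a = tan²(45° − 30.4°/2) = 0.3280.
P_a = ½K_aγH² = 0.5×0.3280×15.9×10.6² = 293.0 kN/m, acting at H/3 = 3.533 m above the base.
FS_sliding = μW / P_a = 0.65×1483.2 / 293.0 = 3.291.

3.29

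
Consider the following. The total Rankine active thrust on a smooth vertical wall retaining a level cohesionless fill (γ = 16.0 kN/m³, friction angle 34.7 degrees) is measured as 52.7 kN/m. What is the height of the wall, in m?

4.90 m

K_a = 0.2745. P_a = ½ K_a γ H² ⇒ H = √(2P_a/(K_a γ)).
H = √(2×52.7/(0.2745×16.0)) = 4.899 m.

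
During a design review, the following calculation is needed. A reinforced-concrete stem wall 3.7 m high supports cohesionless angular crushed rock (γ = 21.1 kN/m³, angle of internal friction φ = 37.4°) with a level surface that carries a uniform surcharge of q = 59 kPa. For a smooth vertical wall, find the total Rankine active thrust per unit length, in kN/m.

88.6 kN/m

K_a = tan²(45° − φ/2) = 0.2443.
Soil triangle: ½ K_a γ H² = 0.5×0.2443×21.1×3.7² = 35.28 kN/m.
Surcharge rectangle: K_a q H = 0.2443×59×3.7 = 53.32 kN/m.
Total = 35.28 + 53.32 = 88.60 kN/m.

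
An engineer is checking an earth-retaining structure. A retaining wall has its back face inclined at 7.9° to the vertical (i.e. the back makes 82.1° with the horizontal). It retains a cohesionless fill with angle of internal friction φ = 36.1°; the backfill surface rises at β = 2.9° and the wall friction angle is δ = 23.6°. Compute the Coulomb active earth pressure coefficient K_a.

K_a = sin²(α+φ) / [sin²α · sin(α−δ) · (1 + √{sin(φ+δ)sin(φ−β) / (sin(α−δ)sin(α+β))})²].
With α = 82.1°, φ = 36.1°, δ = 23.6°, β = 2.9°: K_a = 0.3045.

0.305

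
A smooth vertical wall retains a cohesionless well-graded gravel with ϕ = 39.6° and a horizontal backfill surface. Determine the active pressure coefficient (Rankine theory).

0.221

K_a = tan²(45° − φ/2) = tan²(25.20°) = 0.2214.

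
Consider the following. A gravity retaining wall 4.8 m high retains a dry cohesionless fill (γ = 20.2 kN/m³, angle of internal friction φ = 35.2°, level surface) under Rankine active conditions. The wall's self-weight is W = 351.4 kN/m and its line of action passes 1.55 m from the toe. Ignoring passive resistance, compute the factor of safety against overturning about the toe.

5.44

K_a = tan²(45° − 35.2°/2) = 0.2687.
P_a = ½K_aγH² = 0.5×0.2687×20.2×4.8² = 62.52 kN/m, acting at H/3 = 1.600 m above the base.
Overturning moment M_o = P_a × H/3 = 62.52 × 1.600 = 100.0.
Resisting moment M_r = W × 1.55 = 351.4 × 1.55 = 544.7.
FS_overturning = M_r/M_o = 544.7/100.0 = 5.445.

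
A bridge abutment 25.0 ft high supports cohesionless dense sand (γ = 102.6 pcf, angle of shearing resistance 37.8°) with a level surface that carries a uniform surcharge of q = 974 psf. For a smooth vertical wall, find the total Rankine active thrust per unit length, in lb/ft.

K_a = tan²(45° − φ/2) = 0.2400.
Soil triangle: ½ K_a γ H² = 0.5×0.2400×102.6×25.0² = 7695 lb/ft.
Surcharge rectangle: K_a q H = 0.2400×974×25.0 = 5844 lb/ft.
Total = 7695 + 5844 = 13540 lb/ft.

13500 lb/ft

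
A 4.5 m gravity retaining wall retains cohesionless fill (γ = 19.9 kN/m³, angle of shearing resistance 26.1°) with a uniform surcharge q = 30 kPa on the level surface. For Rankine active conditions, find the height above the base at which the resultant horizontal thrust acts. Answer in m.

1.80 m

K_a = 0.3889.
Triangular part P₁ = ½K_aγH² = 78.37 at H/3 = 1.500 m; rectangular part P₂ = K_a q H = 52.51 at H/2 = 2.250 m.
ȳ = (P₁·1.500 + P₂·2.250)/(P₁+P₂) = 1.801 m.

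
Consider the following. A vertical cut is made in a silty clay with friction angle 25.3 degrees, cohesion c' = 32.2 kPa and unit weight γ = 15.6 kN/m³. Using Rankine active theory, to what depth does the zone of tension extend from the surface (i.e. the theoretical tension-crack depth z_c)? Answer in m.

6.52 m

K_a = tan²(45° − 25.3°/2) = 0.4012; √K_a = 0.6334.
The active pressure is zero where K_a γ z = 2c√K_a, so z_c = 2c/(γ√K_a) = 2×32.2/(15.6×0.6334) = 6.518 m.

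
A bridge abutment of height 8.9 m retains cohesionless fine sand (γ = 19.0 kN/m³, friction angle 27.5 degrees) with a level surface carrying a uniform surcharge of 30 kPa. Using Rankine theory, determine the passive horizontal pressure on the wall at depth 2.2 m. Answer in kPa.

K_p = (1 + sin φ)/(1 − sin φ) = 2.716.
σ_v = γz + q = 19.0 × 2.2 + 30 = 71.80 kPa.
σ_h = K_p σ_v = 2.716 × 71.80 = 195.0 kPa.

195 kPa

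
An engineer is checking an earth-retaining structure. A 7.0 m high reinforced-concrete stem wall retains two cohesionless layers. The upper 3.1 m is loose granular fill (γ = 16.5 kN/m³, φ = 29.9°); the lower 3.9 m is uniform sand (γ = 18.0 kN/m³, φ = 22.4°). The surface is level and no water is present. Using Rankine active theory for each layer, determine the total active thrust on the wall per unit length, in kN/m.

K_a1 = tan²(45°−29.9°/2) = 0.3347; K_a2 = tan²(45°−22.4°/2) = 0.4482.
Layer 1: σ at base = K_a1 γ₁ h₁ = 17.12 kPa; P₁ = ½×17.12×3.1 = 26.53.
Layer 2: σ_v at top = γ₁h₁ = 51.15; σ_h top = K_a2×51.15 = 22.92; σ_h base = K_a2×(51.15+18.0×3.9) = 54.38.
P₂ = ½(22.92+54.38)×3.9 = 150.7. Total P_a = 26.53+150.7 = 177.3 kN/m.

177 kN/m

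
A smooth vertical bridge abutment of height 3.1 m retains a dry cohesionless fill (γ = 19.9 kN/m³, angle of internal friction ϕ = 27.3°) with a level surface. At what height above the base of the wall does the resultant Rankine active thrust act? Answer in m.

1.03 m

K_a = 0.3711.
The pressure distribution is triangular, so the resultant acts at H/3 above the base = 3.1/3 = 1.033 m.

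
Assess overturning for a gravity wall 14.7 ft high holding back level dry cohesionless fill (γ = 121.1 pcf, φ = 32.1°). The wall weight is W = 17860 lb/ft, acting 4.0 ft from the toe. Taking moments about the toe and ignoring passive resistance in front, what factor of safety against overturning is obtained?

K_a = tan²(45° − 32.1°/2) = 0.3060.
P_a = ½K_aγH² = 0.5×0.3060×121.1×14.7² = 4004 lb/ft, acting at H/3 = 4.900 ft above the base.
Overturning moment M_o = P_a × H/3 = 4004 × 4.900 = 19620.
Resisting moment M_r = W × 4.0 = 17860 × 4.0 = 71440.
FS_overturning = M_r/M_o = 71440/19620 = 3.642.

3.64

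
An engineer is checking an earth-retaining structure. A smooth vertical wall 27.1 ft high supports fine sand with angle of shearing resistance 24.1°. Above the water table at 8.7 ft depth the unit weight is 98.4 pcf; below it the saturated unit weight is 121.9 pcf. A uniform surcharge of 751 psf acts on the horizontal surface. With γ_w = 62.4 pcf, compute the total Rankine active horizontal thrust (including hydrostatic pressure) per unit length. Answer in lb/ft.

31500 lb/ft

K_a = tan²(45° − φ/2) = 0.4201.
γ' = 121.9 − 62.4 = 59.50 pcf. h₂ = H − d_w = 18.4 ft.
σ'_h: at surface K_a·q = 315.5; at WT K_a(q+γd_w) = 675.2; at base K_a(q+γd_w+γ'h₂) = 1135 psf.
P₁ = ½(315.5+675.2)×8.7 = 4309; P₂ = ½(675.2+1135)×18.4 = 16650; P_w = ½γ_w h₂² = 10560.
Total = 4309+16650+10560 = 31530 lb/ft.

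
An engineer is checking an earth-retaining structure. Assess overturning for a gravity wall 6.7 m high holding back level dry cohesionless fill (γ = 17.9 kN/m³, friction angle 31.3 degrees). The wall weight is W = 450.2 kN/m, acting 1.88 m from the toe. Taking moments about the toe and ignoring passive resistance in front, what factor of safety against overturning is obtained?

2.98

K_a = tan²(45° − 31.3°/2) = 0.3162.
P_a = ½K_aγH² = 0.5×0.3162×17.9×6.7² = 127.0 kN/m, acting at H/3 = 2.233 m above the base.
Overturning moment M_o = P_a × H/3 = 127.0 × 2.233 = 283.7.
Resisting moment M_r = W × 1.88 = 450.2 × 1.88 = 846.4.
FS_overturning = M_r/M_o = 846.4/283.7 = 2.983.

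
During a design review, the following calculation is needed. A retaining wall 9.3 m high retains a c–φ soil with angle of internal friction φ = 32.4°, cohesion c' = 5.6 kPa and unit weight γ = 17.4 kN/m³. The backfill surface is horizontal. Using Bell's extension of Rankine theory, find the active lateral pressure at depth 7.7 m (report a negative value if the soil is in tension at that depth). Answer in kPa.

K_a = (1 − sin φ)/(1 + sin φ) = 0.3022.
σ_a = K_a γ z − 2c√K_a = 0.3022×17.4×7.7 − 2×5.6×0.5498 = 34.34 kPa.

34.3 kPa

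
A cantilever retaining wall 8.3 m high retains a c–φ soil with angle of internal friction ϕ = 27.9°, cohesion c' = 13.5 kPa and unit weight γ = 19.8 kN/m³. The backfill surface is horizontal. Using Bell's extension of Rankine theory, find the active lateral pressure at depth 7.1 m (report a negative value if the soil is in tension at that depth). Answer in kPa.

34.7 kPa

K_a = (1 − sin φ)/(1 + sin φ) = 0.3625.
σ_a = K_a γ z − 2c√K_a = 0.3625×19.8×7.1 − 2×13.5×0.6020 = 34.70 kPa.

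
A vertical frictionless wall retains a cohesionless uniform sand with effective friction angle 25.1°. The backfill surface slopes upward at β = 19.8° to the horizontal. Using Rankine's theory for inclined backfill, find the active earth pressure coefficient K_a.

K_a = cos β · (cos β − √(cos²β − cos²φ)) / (cos β + √(cos²β − cos²φ)).
cos β = 0.9409, cos φ = 0.9056, √(cos²β − cos²φ) = 0.2553.
K_a = 0.9409 × (0.9409 − 0.2553)/(0.9409 + 0.2553) = 0.5392.

0.539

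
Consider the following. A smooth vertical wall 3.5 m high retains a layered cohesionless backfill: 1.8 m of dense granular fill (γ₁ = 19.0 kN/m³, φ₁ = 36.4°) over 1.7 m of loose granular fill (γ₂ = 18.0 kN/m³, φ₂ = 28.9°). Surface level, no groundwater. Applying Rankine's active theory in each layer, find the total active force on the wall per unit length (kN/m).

K_a1 = tan²(45°−36.4°/2) = 0.2552; K_a2 = tan²(45°−28.9°/2) = 0.3484.
Layer 1: σ at base = K_a1 γ₁ h₁ = 8.727 kPa; P₁ = ½×8.727×1.8 = 7.854.
Layer 2: σ_v at top = γ₁h₁ = 34.20; σ_h top = K_a2×34.20 = 11.91; σ_h base = K_a2×(34.20+18.0×1.7) = 22.57.
P₂ = ½(11.91+22.57)×1.7 = 29.31. Total P_a = 7.854+29.31 = 37.17 kN/m.

37.2 kN/m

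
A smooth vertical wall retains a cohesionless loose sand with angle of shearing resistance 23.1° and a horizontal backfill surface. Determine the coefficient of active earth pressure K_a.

0.436

K_a = (1 − sin φ)/(1 + sin φ) = (1 − sin 23.1°)/(1 + sin 23.1°) = 0.4364.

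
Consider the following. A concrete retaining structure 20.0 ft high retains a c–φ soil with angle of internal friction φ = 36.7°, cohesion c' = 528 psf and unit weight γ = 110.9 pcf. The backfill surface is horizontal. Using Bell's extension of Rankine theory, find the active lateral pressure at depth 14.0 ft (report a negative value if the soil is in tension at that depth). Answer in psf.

K_a = (1 − sin φ)/(1 + sin φ) = 0.2519.
σ_a = K_a γ z − 2c√K_a = 0.2519×110.9×14.0 − 2×528×0.5019 = -138.9 psf.

-139 psf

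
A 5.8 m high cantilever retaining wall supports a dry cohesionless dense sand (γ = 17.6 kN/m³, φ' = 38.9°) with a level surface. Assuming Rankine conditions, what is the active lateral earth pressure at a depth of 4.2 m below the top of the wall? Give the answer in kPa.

K_a = (1 − sin φ)/(1 + sin φ) = 0.2285.
σ_h = K_a γ z = 0.2285 × 17.6 × 4.2 = 16.89 kPa.

16.9 kPa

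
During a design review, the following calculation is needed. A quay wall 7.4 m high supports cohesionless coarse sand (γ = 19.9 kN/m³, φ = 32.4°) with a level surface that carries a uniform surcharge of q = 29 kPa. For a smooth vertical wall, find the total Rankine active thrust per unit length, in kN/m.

230 kN/m

K_a = tan²(45° − φ/2) = 0.3022.
Soil triangle: ½ K_a γ H² = 0.5×0.3022×19.9×7.4² = 164.7 kN/m.
Surcharge rectangle: K_a q H = 0.3022×29×7.4 = 64.86 kN/m.
Total = 164.7 + 64.86 = 229.5 kN/m.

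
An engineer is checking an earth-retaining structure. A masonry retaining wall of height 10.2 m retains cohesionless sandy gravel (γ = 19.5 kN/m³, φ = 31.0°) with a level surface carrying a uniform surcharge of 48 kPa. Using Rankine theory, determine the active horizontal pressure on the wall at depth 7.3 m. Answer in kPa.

60.9 kPa

K_a = (1 − sin φ)/(1 + sin φ) = 0.3201.
σ_v = γz + q = 19.5 × 7.3 + 48 = 190.3 kPa.
σ_h = K_a σ_v = 0.3201 × 190.3 = 60.93 kPa.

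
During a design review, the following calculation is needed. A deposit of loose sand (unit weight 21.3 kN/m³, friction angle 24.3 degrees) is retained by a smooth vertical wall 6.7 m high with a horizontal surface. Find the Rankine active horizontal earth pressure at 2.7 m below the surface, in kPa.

K_a = (1 − sin φ)/(1 + sin φ) = 0.4169.
σ_h = K_a γ z = 0.4169 × 21.3 × 2.7 = 23.98 kPa.

24.0 kPa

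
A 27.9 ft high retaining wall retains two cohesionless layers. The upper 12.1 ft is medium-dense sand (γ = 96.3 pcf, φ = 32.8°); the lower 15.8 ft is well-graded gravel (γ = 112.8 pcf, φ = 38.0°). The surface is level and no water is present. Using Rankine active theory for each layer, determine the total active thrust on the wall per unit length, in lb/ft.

K_a1 = tan²(45°−32.8°/2) = 0.2973; K_a2 = tan²(45°−38.0°/2) = 0.2379.
Layer 1: σ at base = K_a1 γ₁ h₁ = 346.4 psf; P₁ = ½×346.4×12.1 = 2096.
Layer 2: σ_v at top = γ₁h₁ = 1165; σ_h top = K_a2×1165 = 277.2; σ_h base = K_a2×(1165+112.8×15.8) = 701.2.
P₂ = ½(277.2+701.2)×15.8 = 7729. Total P_a = 2096+7729 = 9824 lb/ft.

9820 lb/ft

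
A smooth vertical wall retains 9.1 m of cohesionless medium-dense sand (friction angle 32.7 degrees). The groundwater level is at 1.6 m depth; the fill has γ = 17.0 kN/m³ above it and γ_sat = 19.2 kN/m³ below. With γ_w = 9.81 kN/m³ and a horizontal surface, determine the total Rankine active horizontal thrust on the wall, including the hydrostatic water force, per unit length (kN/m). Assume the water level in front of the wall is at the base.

K_a = tan²(45° − φ/2) = 0.2985.
γ' = 19.2 − 9.81 = 9.390 kN/m³. Depth below WT = 7.5 m.
σ'_h at WT = K_a γ d_w = 8.119 kPa; at base = 8.119 + K_a γ' × 7.5 = 29.14 kPa.
P₁ (0–1.6 m) = ½×8.119×1.6 = 6.495. P₂ (1.6–9.1 m) = ½(8.119+29.14)×7.5 = 139.7.
P_w = ½ γ_w h₂² = 0.5×9.81×7.5² = 275.9. Total = 6.495+139.7+275.9 = 422.1 kN/m.

422 kN/m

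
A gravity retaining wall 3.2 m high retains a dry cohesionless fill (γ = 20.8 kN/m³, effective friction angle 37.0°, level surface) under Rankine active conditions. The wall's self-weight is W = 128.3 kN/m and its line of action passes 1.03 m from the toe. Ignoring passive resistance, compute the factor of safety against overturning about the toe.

4.68

K_a = tan²(45° − 37.0°/2) = 0.2486.
P_a = ½K_aγH² = 0.5×0.2486×20.8×3.2² = 26.47 kN/m, acting at H/3 = 1.067 m above the base.
Overturning moment M_o = P_a × H/3 = 26.47 × 1.067 = 28.24.
Resisting moment M_r = W × 1.03 = 128.3 × 1.03 = 132.1.
FS_overturning = M_r/M_o = 132.1/28.24 = 4.680.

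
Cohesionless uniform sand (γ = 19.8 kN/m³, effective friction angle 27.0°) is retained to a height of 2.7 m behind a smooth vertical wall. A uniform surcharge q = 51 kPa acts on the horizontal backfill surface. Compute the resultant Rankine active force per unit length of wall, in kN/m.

K_a = tan²(45° − φ/2) = 0.3755.
Soil triangle: ½ K_a γ H² = 0.5×0.3755×19.8×2.7² = 27.10 kN/m.
Surcharge rectangle: K_a q H = 0.3755×51×2.7 = 51.71 kN/m.
Total = 27.10 + 51.71 = 78.81 kN/m.

78.8 kN/m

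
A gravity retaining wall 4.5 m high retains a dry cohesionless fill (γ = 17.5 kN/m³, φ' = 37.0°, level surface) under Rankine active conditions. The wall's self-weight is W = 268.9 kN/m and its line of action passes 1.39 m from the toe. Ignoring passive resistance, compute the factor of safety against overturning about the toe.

5.66

K_a = tan²(45° − 37.0°/2) = 0.2486.
P_a = ½K_aγH² = 0.5×0.2486×17.5×4.5² = 44.05 kN/m, acting at H/3 = 1.500 m above the base.
Overturning moment M_o = P_a × H/3 = 44.05 × 1.500 = 66.07.
Resisting moment M_r = W × 1.39 = 268.9 × 1.39 = 373.8.
FS_overturning = M_r/M_o = 373.8/66.07 = 5.657.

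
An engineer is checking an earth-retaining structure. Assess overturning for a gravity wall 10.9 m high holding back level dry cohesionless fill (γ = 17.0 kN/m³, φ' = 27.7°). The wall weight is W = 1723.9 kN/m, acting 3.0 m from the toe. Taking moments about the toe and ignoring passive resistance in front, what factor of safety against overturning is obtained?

3.86

K_a = tan²(45° − 27.7°/2) = 0.3653.
P_a = ½K_aγH² = 0.5×0.3653×17.0×10.9² = 368.9 kN/m, acting at H/3 = 3.633 m above the base.
Overturning moment M_o = P_a × H/3 = 368.9 × 3.633 = 1341.
Resisting moment M_r = W × 3.0 = 1723.9 × 3.0 = 5172.
FS_overturning = M_r/M_o = 5172/1341 = 3.858.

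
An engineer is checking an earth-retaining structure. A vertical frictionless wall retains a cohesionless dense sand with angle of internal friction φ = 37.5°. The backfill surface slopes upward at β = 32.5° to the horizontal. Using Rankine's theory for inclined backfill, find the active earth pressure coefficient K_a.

0.416

K_a = cos β · (cos β − √(cos²β − cos²φ)) / (cos β + √(cos²β − cos²φ)).
cos β = 0.8434, cos φ = 0.7934, √(cos²β − cos²φ) = 0.2862.
K_a = 0.8434 × (0.8434 − 0.2862)/(0.8434 + 0.2862) = 0.4160.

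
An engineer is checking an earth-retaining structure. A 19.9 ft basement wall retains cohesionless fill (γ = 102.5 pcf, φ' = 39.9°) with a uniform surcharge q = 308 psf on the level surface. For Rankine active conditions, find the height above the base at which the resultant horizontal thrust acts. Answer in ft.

7.40 ft

K_a = 0.2184.
Triangular part P₁ = ½K_aγH² = 4433 at H/3 = 6.633 ft; rectangular part P₂ = K_a q H = 1339 at H/2 = 9.950 ft.
ȳ = (P₁·6.633 + P₂·9.950)/(P₁+P₂) = 7.403 ft.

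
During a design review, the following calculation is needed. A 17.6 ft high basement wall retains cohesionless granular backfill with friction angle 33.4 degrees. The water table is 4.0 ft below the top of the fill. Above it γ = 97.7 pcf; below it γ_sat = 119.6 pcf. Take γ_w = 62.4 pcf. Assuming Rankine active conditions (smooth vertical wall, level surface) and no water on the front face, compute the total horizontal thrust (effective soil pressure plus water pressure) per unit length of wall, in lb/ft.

9070 lb/ft

K_a = tan²(45° − φ/2) = 0.2899.
γ' = 119.6 − 62.4 = 57.20 pcf. Depth below WT = 13.6 ft.
σ'_h at WT = K_a γ d_w = 113.3 psf; at base = 113.3 + K_a γ' × 13.6 = 338.8 psf.
P₁ (0–4.0 ft) = ½×113.3×4.0 = 226.6. P₂ (4.0–17.6 ft) = ½(113.3+338.8)×13.6 = 3075.
P_w = ½ γ_w h₂² = 0.5×62.4×13.6² = 5771. Total = 226.6+3075+5771 = 9072 lb/ft.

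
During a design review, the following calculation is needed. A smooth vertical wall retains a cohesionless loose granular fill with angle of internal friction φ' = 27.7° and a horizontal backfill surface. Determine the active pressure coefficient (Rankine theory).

K_a = tan²(45° − φ/2) = tan²(31.15°) = 0.3653.

0.365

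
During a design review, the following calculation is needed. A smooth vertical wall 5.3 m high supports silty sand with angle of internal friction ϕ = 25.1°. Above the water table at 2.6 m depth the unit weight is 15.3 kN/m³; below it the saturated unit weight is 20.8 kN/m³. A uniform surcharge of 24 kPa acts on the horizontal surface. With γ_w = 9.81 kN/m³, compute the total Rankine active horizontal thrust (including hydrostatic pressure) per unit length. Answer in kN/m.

K_a = tan²(45° − φ/2) = 0.4043.
γ' = 20.8 − 9.81 = 10.99 kN/m³. h₂ = H − d_w = 2.7 m.
σ'_h: at surface K_a·q = 9.703; at WT K_a(q+γd_w) = 25.79; at base K_a(q+γd_w+γ'h₂) = 37.78 kPa.
P₁ = ½(9.703+25.79)×2.6 = 46.14; P₂ = ½(25.79+37.78)×2.7 = 85.82; P_w = ½γ_w h₂² = 35.76.
Total = 46.14+85.82+35.76 = 167.7 kN/m.

168 kN/m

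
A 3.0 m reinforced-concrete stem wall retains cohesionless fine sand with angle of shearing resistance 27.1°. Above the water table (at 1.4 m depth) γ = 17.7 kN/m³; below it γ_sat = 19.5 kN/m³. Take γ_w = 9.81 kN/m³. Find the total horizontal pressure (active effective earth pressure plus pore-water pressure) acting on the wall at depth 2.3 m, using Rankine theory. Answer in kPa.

K_a = (1 − sin φ)/(1 + sin φ) = 0.3741.
γ' = 19.5 − 9.81 = 9.690 kN/m³.
Effective vertical stress at 2.3 m: σ'_v = 17.7×1.4 + 9.690×0.900 = 33.50 kPa.
σ'_h = K_a σ'_v = 0.3741 × 33.50 = 12.53 kPa; u = γ_w × 0.900 = 8.829 kPa.
Total σ_h = 12.53 + 8.829 = 21.36 kPa.

21.4 kPa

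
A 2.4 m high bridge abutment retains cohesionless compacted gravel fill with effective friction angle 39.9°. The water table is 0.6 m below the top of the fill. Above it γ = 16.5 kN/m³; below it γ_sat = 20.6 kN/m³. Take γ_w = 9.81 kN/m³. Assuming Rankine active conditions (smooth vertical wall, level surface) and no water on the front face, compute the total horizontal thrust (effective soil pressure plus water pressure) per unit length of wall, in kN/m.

K_a = tan²(45° − φ/2) = 0.2184.
γ' = 20.6 − 9.81 = 10.79 kN/m³. Depth below WT = 1.8 m.
σ'_h at WT = K_a γ d_w = 2.163 kPa; at base = 2.163 + K_a γ' × 1.8 = 6.405 kPa.
P₁ (0–0.6 m) = ½×2.163×0.6 = 0.6488. P₂ (0.6–2.4 m) = ½(2.163+6.405)×1.8 = 7.711.
P_w = ½ γ_w h₂² = 0.5×9.81×1.8² = 15.89. Total = 0.6488+7.711+15.89 = 24.25 kN/m.

24.3 kN/m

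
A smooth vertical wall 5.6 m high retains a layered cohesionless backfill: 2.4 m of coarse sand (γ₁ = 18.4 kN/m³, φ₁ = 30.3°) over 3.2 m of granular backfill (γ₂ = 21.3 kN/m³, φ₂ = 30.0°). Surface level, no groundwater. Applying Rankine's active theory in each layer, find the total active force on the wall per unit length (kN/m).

K_a1 = tan²(45°−30.3°/2) = 0.3293; K_a2 = tan²(45°−30.0°/2) = 0.3333.
Layer 1: σ at base = K_a1 γ₁ h₁ = 14.54 kPa; P₁ = ½×14.54×2.4 = 17.45.
Layer 2: σ_v at top = γ₁h₁ = 44.16; σ_h top = K_a2×44.16 = 14.72; σ_h base = K_a2×(44.16+21.3×3.2) = 37.44.
P₂ = ½(14.72+37.44)×3.2 = 83.46. Total P_a = 17.45+83.46 = 100.9 kN/m.

101 kN/m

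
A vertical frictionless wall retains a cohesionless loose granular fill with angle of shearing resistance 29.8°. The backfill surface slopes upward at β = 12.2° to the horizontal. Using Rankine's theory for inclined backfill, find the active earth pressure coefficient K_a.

K_a = cos β · (cos β − √(cos²β − cos²φ)) / (cos β + √(cos²β − cos²φ)).
cos β = 0.9774, cos φ = 0.8678, √(cos²β − cos²φ) = 0.4498.
K_a = 0.9774 × (0.9774 − 0.4498)/(0.9774 + 0.4498) = 0.3613.

0.361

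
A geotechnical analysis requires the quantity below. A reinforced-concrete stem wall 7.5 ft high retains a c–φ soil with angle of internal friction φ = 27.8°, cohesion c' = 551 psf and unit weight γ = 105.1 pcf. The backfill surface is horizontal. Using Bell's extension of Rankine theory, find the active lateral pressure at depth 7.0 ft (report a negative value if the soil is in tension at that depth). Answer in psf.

K_a = (1 − sin φ)/(1 + sin φ) = 0.3639.
σ_a = K_a γ z − 2c√K_a = 0.3639×105.1×7.0 − 2×551×0.6032 = -397.1 psf.

-397 psf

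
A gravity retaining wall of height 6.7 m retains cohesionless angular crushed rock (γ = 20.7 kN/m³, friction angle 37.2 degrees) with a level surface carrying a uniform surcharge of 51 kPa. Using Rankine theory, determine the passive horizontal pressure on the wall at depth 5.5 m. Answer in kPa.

K_p = (1 + sin φ)/(1 − sin φ) = 4.058.
σ_v = γz + q = 20.7 × 5.5 + 51 = 164.8 kPa.
σ_h = K_p σ_v = 4.058 × 164.8 = 669.0 kPa.

669 kPa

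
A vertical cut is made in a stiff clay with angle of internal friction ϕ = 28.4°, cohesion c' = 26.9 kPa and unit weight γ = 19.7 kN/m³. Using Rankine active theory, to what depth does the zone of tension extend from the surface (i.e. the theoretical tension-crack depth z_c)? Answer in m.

4.58 m

K_a = tan²(45° − 28.4°/2) = 0.3554; √K_a = 0.5961.
The active pressure is zero where K_a γ z = 2c√K_a, so z_c = 2c/(γ√K_a) = 2×26.9/(19.7×0.5961) = 4.581 m.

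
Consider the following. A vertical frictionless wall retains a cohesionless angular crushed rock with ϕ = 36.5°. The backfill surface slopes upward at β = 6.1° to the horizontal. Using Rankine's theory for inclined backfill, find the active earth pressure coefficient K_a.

K_a = cos β · (cos β − √(cos²β − cos²φ)) / (cos β + √(cos²β − cos²φ)).
cos β = 0.9943, cos φ = 0.8039, √(cos²β − cos²φ) = 0.5853.
K_a = 0.9943 × (0.9943 − 0.5853)/(0.9943 + 0.5853) = 0.2575.

0.258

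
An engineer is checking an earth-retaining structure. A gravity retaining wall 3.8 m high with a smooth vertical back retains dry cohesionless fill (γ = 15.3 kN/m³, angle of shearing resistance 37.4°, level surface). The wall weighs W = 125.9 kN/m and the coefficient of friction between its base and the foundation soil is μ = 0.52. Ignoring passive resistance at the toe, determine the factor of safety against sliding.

K_a = tan²(45° − 37.4°/2) = 0.2443.
P_a = ½K_aγH² = 0.5×0.2443×15.3×3.8² = 26.98 kN/m, acting at H/3 = 1.267 m above the base.
FS_sliding = μW / P_a = 0.52×125.9 / 26.98 = 2.426.

2.43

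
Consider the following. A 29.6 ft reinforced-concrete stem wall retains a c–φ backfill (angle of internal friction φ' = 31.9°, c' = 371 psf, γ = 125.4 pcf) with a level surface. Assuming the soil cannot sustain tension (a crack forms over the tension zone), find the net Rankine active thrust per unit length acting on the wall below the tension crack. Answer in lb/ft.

6940 lb/ft

K_a = 0.3085; √K_a = 0.5555.
Tension-crack depth z_c = 2c/(γ√K_a) = 2×371/(125.4×0.5555) = 10.65 ft.
σ_a at base = K_a γ H − 2c√K_a = 0.3085×125.4×29.6 − 2×371×0.5555 = 733.1 psf.
P_a = ½ × 733.1 × (H − z_c) = 0.5×733.1×18.95 = 6945 lb/ft.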